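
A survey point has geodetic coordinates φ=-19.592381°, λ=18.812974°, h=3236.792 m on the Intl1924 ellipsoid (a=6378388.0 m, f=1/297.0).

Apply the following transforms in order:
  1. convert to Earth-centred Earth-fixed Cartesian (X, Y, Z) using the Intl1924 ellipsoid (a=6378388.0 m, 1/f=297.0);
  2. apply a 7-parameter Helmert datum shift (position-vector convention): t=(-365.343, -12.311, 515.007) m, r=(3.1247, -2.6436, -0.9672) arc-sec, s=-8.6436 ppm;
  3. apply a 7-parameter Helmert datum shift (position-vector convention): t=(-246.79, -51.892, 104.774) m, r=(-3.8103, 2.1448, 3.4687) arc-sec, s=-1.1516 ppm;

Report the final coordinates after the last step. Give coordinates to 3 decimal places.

X=5692415.538 m, Y=1939507.376 m, Z=-2125703.362 m

start: φ=-19.592381°, λ=18.812974°, h=3236.792 m
→ ECEF (a=6378388.000, f=1/297.0): X=5693101.8089, Y=1939528.5961, Z=-2126351.2944
→ Helmert 7p (PV): X=5692723.6038, Y=1939505.0370, Z=-2125715.5612
→ Helmert 7p (PV): X=5692415.5382, Y=1939507.3764, Z=-2125703.3619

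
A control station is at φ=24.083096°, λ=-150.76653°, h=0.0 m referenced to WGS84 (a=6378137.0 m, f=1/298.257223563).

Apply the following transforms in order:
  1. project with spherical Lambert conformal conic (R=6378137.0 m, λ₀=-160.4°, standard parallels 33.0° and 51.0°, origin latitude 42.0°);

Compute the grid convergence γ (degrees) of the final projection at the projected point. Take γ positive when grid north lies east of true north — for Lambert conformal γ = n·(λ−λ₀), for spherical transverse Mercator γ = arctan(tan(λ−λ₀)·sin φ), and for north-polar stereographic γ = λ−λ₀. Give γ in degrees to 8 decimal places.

start: φ=24.083096°, λ=-150.766530°, h=0.000 m
→ into lcc (λ₀=-160.4°): φ=24.08309600°, λ−λ₀=9.63347000°
convergence γ = 6.47295765°

6.47295765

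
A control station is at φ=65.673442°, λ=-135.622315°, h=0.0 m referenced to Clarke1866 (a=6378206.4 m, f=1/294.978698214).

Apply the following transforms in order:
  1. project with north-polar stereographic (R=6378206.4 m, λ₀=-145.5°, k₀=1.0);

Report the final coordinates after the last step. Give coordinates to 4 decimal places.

E=471660.2570 m, N=-2708719.7966 m

start: φ=65.673442°, λ=-135.622315°, h=0.000 m
→ stereo (R=6378206.4, λ₀=-145.5°): E=471660.2570, N=-2708719.7966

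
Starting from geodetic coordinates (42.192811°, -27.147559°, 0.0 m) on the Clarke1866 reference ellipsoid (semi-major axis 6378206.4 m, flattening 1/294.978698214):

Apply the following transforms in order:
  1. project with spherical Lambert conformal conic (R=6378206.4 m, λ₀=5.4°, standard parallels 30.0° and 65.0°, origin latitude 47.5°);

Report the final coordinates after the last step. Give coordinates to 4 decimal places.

E=-2496617.3417 m, N=-24715.2609 m

start: φ=42.192811°, λ=-27.147559°, h=0.000 m
→ lcc (R=6378206.4, λ₀=5.4°): E=-2496617.3417, N=-24715.2609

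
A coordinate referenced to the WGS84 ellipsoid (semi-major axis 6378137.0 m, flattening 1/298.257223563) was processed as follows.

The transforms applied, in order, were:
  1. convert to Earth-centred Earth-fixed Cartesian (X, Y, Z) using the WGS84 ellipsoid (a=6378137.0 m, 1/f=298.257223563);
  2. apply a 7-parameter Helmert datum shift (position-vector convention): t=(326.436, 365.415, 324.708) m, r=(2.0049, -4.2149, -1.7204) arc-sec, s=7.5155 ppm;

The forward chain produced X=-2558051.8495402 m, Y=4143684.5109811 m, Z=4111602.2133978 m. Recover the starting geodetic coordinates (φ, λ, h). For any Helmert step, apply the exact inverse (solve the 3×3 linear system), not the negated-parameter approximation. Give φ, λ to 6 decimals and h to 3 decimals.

φ=40.363739°, λ=121.693506°, h=3730.425 m

start: X=-2558051.8495, Y=4143684.5110, Z=4111602.2134 m
→ Helmert⁻¹: X=-2558309.6053, Y=4143306.5805, Z=4111258.6118
→ geod (Bowring, a=6378137.000): φ=40.36373900°, λ=121.69350600°, h=3730.4250 m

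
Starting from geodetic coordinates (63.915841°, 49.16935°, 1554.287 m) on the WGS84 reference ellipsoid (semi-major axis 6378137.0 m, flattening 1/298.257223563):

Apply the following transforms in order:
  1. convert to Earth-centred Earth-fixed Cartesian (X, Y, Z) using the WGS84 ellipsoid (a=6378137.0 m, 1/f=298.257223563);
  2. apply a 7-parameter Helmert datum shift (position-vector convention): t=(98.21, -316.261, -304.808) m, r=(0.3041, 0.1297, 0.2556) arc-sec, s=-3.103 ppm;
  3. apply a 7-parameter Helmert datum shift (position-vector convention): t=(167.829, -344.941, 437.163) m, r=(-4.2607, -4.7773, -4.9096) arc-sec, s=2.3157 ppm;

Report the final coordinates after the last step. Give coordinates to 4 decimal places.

start: φ=63.915841°, λ=49.169350°, h=1554.287 m
→ ECEF (a=6378137.000, f=1/298.257223563): X=1839011.5690, Y=2128212.7070, Z=5706992.0297
→ Helmert 7p (PV): X=1839105.0239, Y=2127883.7071, Z=5706671.4942
→ Helmert 7p (PV): X=1839195.5880, Y=2127617.7983, Z=5707120.5131

X=1839195.5880 m, Y=2127617.7983 m, Z=5707120.5131 m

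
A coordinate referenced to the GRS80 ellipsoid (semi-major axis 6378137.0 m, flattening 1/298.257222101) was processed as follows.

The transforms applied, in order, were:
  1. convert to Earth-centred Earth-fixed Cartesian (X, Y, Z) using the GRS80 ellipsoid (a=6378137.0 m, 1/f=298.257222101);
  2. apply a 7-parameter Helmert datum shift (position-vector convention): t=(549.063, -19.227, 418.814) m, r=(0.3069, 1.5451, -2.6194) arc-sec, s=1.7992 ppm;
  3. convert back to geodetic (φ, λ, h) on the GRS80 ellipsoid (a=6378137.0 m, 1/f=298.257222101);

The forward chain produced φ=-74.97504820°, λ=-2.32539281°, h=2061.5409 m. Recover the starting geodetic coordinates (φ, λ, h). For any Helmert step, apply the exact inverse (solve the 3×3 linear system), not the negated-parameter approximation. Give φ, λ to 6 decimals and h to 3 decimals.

start: φ=-74.975048°, λ=-2.325393°, h=2061.541 m
→ ECEF (a=6378137.000, f=1/298.257222101): X=1657821.0839, Y=-67320.8979, Z=-6140035.3286
→ Helmert⁻¹: X=1657315.8907, Y=-67289.6395, Z=-6140430.5798
→ geod (Bowring, a=6378137.000): φ=-74.98034300°, λ=-2.32502200°, h=2312.1200 m

φ=-74.980343°, λ=-2.325022°, h=2312.120 m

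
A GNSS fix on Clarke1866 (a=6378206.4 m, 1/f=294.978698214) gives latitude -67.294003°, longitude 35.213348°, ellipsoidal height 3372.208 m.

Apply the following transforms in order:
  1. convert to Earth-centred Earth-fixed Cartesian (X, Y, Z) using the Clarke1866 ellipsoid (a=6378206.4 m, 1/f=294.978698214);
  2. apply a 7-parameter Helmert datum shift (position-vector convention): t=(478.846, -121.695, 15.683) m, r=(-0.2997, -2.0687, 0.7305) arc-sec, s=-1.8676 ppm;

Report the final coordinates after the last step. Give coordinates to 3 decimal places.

X=2018894.233 m, Y=1424378.746 m, Z=-5864025.112 m

start: φ=-67.294003°, λ=35.213348°, h=3372.208 m
→ ECEF (a=6378206.400, f=1/294.978698214): X=2018365.3893, Y=1424504.4735, Z=-5864069.9197
→ Helmert 7p (PV): X=2018894.2334, Y=1424378.7458, Z=-5864025.1119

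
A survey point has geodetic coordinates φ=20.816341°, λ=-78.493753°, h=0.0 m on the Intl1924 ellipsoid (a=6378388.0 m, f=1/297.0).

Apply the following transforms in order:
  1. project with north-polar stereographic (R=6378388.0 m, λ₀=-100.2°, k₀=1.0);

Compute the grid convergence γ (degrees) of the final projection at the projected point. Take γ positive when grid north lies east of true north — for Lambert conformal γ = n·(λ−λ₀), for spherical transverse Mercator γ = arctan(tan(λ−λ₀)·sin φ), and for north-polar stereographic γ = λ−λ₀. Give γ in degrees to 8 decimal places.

21.70624700

start: φ=20.816341°, λ=-78.493753°, h=0.000 m
→ into stereo (λ₀=-100.2°): φ=20.81634100°, λ−λ₀=21.70624700°
convergence γ = 21.70624700°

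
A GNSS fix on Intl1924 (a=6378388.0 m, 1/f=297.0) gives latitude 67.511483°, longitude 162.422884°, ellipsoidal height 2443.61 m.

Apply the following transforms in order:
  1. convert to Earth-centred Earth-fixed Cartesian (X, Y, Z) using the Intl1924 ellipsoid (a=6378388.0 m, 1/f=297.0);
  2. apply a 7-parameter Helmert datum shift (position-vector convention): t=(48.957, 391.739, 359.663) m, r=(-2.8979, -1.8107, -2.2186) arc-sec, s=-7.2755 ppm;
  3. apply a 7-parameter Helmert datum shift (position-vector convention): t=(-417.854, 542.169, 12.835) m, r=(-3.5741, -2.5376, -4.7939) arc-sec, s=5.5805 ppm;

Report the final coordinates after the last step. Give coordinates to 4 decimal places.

X=-2333872.5857 m, Y=740371.5763 m, Z=5873150.3449 m

start: φ=67.511483°, λ=162.422884°, h=2443.610 m
→ ECEF (a=6378388.000, f=1/297.0): X=-2333408.9754, Y=739175.3102, Z=5872860.1922
→ Helmert 7p (PV): X=-2333386.6458, Y=739669.2791, Z=5873146.2586
→ Helmert 7p (PV): X=-2333872.5857, Y=740371.5763, Z=5873150.3449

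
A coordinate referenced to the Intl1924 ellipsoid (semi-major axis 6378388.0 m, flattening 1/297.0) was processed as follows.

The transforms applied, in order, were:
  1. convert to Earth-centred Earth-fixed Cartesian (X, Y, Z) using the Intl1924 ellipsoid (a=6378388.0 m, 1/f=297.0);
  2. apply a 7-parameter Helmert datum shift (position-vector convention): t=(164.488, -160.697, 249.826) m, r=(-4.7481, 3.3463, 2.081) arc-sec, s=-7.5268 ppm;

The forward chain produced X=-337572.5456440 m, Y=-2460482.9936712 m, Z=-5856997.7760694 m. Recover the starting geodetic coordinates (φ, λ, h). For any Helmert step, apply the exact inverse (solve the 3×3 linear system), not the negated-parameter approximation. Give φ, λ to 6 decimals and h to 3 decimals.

φ=-67.163655°, λ=-97.815168°, h=1843.172 m

start: X=-337572.5456, Y=-2460482.9937, Z=-5856997.7761 m
→ Helmert⁻¹: X=-337669.3709, Y=-2460202.5754, Z=-5857353.7993
→ geod (Bowring, a=6378388.000): φ=-67.16365500°, λ=-97.81516800°, h=1843.1720 m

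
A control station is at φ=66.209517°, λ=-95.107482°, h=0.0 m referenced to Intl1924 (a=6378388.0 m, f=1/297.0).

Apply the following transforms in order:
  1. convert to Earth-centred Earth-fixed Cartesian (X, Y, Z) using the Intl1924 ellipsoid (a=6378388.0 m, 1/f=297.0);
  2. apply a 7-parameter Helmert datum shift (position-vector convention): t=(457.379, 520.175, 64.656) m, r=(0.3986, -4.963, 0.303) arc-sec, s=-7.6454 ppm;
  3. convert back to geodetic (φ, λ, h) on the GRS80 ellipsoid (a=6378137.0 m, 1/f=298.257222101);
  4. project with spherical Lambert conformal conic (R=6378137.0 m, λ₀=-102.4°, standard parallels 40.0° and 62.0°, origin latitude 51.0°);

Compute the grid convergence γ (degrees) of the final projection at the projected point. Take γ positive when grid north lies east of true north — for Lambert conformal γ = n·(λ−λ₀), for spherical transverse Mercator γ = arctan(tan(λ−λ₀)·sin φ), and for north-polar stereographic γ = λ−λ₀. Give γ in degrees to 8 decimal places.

start: φ=66.209517°, λ=-95.107482°, h=0.000 m
→ ECEF (a=6378388.000, f=1/297.0): X=-229706.9973, Y=-2570026.0233, Z=5813543.5504
→ Helmert 7p (PV): X=-229383.9672, Y=-2569497.7712, Z=5813553.2660
→ geod (Bowring, a=6378137.000): φ=66.21349927°, λ=-95.10138043°, h=-40.3947 m
→ into lcc (λ₀=-102.4°): φ=66.21349927°, λ−λ₀=7.29861957°
convergence γ = 5.70799591°

5.70799591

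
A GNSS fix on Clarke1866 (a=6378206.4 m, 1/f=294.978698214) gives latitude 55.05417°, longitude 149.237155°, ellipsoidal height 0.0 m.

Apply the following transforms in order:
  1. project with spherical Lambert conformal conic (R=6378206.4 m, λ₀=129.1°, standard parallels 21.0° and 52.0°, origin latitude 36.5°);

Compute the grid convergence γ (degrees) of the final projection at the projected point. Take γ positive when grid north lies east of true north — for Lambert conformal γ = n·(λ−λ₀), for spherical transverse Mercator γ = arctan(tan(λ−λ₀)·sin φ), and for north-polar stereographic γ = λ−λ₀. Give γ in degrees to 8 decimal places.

12.13007832

start: φ=55.054170°, λ=149.237155°, h=0.000 m
→ into lcc (λ₀=129.1°): φ=55.05417000°, λ−λ₀=20.13715500°
convergence γ = 12.13007832°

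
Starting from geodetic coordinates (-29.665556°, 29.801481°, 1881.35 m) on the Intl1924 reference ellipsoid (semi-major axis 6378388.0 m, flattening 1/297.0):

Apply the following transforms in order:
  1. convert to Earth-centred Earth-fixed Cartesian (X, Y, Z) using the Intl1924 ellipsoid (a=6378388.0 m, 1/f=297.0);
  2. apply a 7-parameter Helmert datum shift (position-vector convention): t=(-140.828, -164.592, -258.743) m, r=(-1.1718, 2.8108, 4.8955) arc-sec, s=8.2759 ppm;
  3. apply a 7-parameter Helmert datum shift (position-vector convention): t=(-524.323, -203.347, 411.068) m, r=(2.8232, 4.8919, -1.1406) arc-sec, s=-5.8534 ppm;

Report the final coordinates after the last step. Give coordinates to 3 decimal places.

start: φ=-29.665556°, λ=29.801481°, h=1881.350 m
→ ECEF (a=6378388.000, f=1/297.0): X=4814787.4889, Y=2757620.0710, Z=-3139189.8208
→ Helmert 7p (PV): X=4814578.2790, Y=2757574.7422, Z=-3139555.8221
→ Helmert 7p (PV): X=4813966.5639, Y=2757371.6022, Z=-3139202.8184

X=4813966.564 m, Y=2757371.602 m, Z=-3139202.818 m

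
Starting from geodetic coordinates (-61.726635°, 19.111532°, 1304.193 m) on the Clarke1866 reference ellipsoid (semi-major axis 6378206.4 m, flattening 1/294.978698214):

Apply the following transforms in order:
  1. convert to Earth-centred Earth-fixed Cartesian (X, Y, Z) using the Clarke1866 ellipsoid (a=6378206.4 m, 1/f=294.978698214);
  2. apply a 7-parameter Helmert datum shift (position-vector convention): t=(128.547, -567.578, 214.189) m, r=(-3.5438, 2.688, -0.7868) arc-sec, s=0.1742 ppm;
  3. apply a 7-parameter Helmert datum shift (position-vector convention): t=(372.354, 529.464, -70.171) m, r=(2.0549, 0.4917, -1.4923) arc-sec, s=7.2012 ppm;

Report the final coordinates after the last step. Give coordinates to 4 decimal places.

X=2863254.5315 m, Y=991878.6018 m, Z=-5595050.4733 m

start: φ=-61.726635°, λ=19.111532°, h=1304.193 m
→ ECEF (a=6378206.400, f=1/294.978698214): X=2862807.8114, Y=991981.4261, Z=-5595101.9270
→ Helmert 7p (PV): X=2862867.7268, Y=991306.9722, Z=-5594943.0632
→ Helmert 7p (PV): X=2863254.5315, Y=991878.6018, Z=-5595050.4733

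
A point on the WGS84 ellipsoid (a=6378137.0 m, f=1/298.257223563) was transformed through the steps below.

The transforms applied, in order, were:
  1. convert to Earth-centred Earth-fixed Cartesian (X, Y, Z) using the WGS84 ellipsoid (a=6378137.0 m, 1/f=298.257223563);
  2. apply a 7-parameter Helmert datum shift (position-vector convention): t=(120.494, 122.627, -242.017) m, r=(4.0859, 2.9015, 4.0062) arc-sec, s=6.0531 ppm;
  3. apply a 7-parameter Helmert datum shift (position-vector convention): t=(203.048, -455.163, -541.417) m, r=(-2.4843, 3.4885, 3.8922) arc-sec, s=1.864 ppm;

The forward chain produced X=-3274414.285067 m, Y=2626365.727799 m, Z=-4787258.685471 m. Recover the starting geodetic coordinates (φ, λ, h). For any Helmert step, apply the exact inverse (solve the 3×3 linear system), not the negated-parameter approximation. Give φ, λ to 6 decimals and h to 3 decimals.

φ=-48.939612°, λ=141.263505°, h=542.440 m

start: X=-3274414.2851, Y=2626365.7278, Z=-4787258.6855 m
→ Helmert⁻¹: X=-3274480.7024, Y=2626935.4361, Z=-4786732.0870
→ Helmert⁻¹: X=-3274463.0245, Y=2626765.6905, Z=-4786559.1922
→ geod (Bowring, a=6378137.000): φ=-48.93961200°, λ=141.26350500°, h=542.4400 m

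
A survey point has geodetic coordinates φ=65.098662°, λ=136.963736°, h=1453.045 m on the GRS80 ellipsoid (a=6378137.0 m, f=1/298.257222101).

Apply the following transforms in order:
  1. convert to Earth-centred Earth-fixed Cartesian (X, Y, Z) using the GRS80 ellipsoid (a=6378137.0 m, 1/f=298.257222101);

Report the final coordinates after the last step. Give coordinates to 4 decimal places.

X=-1968809.1226 m, Y=1838275.2941 m, Z=5763668.0842 m

start: φ=65.098662°, λ=136.963736°, h=1453.045 m
→ ECEF (a=6378137.000, f=1/298.257222101): X=-1968809.1226, Y=1838275.2941, Z=5763668.0842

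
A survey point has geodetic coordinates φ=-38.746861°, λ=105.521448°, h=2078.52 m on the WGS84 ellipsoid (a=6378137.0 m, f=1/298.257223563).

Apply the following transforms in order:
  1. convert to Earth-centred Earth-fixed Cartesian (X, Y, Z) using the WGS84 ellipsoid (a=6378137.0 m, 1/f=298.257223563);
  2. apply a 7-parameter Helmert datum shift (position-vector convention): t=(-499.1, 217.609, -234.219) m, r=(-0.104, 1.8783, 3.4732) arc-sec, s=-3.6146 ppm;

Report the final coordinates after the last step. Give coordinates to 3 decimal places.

X=-1333946.484 m, Y=4801047.768 m, Z=-3971949.923 m

start: φ=-38.746861°, λ=105.521448°, h=2078.520 m
→ ECEF (a=6378137.000, f=1/298.257223563): X=-1333335.1968, Y=4800871.9662, Z=-3971739.7813
→ Helmert 7p (PV): X=-1333946.4843, Y=4801047.7680, Z=-3971949.9231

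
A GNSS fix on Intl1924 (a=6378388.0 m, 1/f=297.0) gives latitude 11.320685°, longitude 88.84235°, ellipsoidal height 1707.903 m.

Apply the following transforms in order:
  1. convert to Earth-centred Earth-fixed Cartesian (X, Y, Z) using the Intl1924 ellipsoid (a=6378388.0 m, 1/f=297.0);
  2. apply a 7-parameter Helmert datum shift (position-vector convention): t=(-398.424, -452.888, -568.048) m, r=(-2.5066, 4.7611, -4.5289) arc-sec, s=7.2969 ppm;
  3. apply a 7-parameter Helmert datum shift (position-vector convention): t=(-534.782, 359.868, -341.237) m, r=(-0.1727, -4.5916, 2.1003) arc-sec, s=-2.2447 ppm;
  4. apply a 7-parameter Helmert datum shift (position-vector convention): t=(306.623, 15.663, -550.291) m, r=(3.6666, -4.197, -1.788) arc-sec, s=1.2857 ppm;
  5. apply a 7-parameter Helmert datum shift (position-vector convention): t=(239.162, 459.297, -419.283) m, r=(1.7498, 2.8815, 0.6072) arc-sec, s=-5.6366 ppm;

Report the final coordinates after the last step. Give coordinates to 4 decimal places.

start: φ=11.320685°, λ=88.842350°, h=1707.903 m
→ ECEF (a=6378388.000, f=1/297.0): X=126408.2932, Y=6255496.9974, Z=1244157.6156
→ Helmert 7p (PV): X=126176.8612, Y=6255102.0991, Z=1243519.7088
→ Helmert 7p (PV): X=125550.4217, Y=6255450.2523, Z=1243173.2520
→ Helmert 7p (PV): X=125886.1357, Y=6255450.7707, Z=1242738.3122
→ Helmert 7p (PV): X=126123.5344, Y=6255864.6364, Z=1242363.3321

X=126123.5344 m, Y=6255864.6364 m, Z=1242363.3321 m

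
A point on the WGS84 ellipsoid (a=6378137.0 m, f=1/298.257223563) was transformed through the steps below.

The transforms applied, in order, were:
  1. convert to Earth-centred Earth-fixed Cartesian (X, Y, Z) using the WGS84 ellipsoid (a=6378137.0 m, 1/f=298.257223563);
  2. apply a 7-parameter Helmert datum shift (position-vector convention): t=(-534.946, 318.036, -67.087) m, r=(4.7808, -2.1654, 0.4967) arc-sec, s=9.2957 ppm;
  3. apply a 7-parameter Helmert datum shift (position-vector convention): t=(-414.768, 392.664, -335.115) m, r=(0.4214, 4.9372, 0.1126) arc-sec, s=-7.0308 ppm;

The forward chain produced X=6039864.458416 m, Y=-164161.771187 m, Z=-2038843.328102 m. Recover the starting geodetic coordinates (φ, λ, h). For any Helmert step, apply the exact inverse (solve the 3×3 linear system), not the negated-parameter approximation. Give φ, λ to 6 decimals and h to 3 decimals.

start: X=6039864.4584, Y=-164161.7712, Z=-2038843.3281 m
→ Helmert⁻¹: X=6040370.3959, Y=-164563.0540, Z=-2038377.6257
→ Helmert⁻¹: X=6040827.3919, Y=-164941.3489, Z=-2038351.1859
→ geod (Bowring, a=6378137.000): φ=-18.75625900°, λ=-1.56404000°, h=1649.1460 m

φ=-18.756259°, λ=-1.564040°, h=1649.146 m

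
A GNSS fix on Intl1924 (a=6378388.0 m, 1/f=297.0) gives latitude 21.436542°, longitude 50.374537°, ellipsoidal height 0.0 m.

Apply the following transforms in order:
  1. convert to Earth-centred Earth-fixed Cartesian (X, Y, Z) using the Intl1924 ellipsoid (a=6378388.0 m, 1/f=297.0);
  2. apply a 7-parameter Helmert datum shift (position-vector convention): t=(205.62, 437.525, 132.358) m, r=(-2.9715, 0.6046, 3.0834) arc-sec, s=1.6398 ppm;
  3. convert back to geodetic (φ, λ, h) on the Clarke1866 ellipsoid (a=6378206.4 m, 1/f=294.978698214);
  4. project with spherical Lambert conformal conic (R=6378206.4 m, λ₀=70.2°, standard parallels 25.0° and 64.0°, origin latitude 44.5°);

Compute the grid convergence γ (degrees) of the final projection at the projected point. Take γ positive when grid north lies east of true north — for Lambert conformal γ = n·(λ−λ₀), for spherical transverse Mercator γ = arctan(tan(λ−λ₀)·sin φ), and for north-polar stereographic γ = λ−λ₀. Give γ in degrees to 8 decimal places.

start: φ=21.436542°, λ=50.374537°, h=0.000 m
→ ECEF (a=6378388.000, f=1/297.0): X=3788215.4969, Y=4575024.6629, Z=2316481.7218
→ Helmert 7p (PV): X=3788365.7278, Y=4575559.6911, Z=2316540.8654
→ geod (Bowring, a=6378206.400): φ=21.43626099°, λ=50.37671210°, h=695.5072 m
→ into lcc (λ₀=70.2°): φ=21.43626099°, λ−λ₀=-19.82328790°
convergence γ = -14.18467446°

-14.18467446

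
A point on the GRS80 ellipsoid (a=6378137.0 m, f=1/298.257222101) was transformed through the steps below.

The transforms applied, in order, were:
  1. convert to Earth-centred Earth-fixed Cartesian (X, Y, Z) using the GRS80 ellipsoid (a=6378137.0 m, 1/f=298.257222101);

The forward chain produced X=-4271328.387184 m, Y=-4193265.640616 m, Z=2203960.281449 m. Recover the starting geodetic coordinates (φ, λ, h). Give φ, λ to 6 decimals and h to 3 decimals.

start: X=-4271328.3872, Y=-4193265.6406, Z=2203960.2814 m
→ geod (Bowring, a=6378137.000): φ=20.33919900°, λ=-135.52838200°, h=2919.7680 m

φ=20.339199°, λ=-135.528382°, h=2919.768 m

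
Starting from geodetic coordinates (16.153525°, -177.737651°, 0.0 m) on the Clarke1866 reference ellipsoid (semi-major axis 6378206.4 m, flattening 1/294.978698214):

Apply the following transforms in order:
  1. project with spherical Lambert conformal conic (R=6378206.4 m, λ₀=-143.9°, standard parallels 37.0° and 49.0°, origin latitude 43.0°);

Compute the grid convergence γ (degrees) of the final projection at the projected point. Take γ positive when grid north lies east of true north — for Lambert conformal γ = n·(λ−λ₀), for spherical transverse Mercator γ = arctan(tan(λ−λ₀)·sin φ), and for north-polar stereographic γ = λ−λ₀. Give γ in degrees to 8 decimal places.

start: φ=16.153525°, λ=-177.737651°, h=0.000 m
→ into lcc (λ₀=-143.9°): φ=16.15352500°, λ−λ₀=-33.83765100°
convergence γ = -23.11968790°

-23.11968790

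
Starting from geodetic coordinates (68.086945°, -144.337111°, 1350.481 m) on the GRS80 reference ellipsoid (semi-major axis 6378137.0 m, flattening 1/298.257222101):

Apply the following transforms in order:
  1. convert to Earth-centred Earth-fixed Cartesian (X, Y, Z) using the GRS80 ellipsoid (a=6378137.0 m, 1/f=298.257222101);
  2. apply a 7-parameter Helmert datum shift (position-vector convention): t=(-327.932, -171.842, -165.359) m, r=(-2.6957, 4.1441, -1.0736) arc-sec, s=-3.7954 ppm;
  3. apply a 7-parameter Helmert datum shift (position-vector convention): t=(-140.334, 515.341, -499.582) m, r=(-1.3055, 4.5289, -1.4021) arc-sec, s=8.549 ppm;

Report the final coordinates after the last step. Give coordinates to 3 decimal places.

start: φ=68.086945°, λ=-144.337111°, h=1350.481 m
→ ECEF (a=6378137.000, f=1/298.257222101): X=-1939919.5732, Y=-1392069.2155, Z=5895971.8518
→ Helmert 7p (PV): X=-1940128.9316, Y=-1392148.6219, Z=5895841.2834
→ Helmert 7p (PV): X=-1940165.8606, Y=-1391594.6776, Z=5895443.5155

X=-1940165.861 m, Y=-1391594.678 m, Z=5895443.515 m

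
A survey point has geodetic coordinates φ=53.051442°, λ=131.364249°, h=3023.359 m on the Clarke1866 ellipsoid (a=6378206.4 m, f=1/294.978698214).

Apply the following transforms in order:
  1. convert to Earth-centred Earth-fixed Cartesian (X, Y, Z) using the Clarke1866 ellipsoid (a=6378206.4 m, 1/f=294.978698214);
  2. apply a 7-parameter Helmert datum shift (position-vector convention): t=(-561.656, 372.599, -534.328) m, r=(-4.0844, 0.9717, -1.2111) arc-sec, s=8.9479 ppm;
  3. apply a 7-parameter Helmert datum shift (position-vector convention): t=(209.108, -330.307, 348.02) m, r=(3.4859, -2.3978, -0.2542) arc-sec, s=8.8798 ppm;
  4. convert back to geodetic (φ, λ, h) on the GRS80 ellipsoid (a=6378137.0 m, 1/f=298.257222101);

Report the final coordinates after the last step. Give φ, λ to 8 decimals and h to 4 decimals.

φ=53.04609189°, λ=131.36761625°, h=3064.6351 m

start: φ=53.051442°, λ=131.364249°, h=3023.359 m
→ ECEF (a=6378206.400, f=1/294.978698214): X=-2540320.6812, Y=2885055.2207, Z=5076199.5717
→ Helmert 7p (PV): X=-2540864.2139, Y=2885569.0692, Z=5075665.5028
→ Helmert 7p (PV): X=-2540733.1165, Y=2885181.7367, Z=5076077.8232
→ geod (Bowring, a=6378137.000): φ=53.04609189°, λ=131.36761625°, h=3064.6351 m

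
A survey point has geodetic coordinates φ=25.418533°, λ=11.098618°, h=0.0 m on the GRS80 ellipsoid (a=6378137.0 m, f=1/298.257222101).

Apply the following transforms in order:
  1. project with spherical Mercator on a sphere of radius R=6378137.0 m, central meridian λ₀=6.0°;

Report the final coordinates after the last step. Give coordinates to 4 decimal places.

start: φ=25.418533°, λ=11.098618°, h=0.000 m
→ merc (R=6378137.0, λ₀=6.0°): E=567575.5595, N=2927240.1853

E=567575.5595 m, N=2927240.1853 m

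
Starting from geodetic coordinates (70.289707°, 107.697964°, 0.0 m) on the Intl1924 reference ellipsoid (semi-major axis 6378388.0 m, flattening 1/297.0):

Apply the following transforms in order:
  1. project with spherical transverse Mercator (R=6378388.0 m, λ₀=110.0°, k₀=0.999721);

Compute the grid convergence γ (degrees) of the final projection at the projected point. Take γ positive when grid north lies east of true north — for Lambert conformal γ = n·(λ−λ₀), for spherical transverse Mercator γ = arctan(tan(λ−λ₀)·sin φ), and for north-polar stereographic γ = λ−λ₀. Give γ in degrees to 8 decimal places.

-2.16729226

start: φ=70.289707°, λ=107.697964°, h=0.000 m
→ into tm (λ₀=110.0°): φ=70.28970700°, λ−λ₀=-2.30203600°
convergence γ = -2.16729226°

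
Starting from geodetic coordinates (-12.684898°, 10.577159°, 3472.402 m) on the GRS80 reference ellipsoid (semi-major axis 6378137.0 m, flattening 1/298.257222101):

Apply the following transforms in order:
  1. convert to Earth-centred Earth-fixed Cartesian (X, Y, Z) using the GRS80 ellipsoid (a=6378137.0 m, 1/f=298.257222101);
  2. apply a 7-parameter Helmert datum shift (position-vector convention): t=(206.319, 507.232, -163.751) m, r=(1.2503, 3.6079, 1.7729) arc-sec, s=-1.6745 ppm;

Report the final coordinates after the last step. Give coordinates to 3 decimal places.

start: φ=-12.684898°, λ=10.577159°, h=3472.402 m
→ ECEF (a=6378137.000, f=1/298.257222101): X=6121051.5857, Y=1142998.2325, Z=-1392180.2961
→ Helmert 7p (PV): X=6121213.4792, Y=1143564.6014, Z=-1392441.8543

X=6121213.479 m, Y=1143564.601 m, Z=-1392441.854 m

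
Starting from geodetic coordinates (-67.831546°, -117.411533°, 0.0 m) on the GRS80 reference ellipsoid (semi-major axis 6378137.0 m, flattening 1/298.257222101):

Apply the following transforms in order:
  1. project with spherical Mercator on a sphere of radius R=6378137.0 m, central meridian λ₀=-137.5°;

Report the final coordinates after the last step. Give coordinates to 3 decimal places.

E=2236237.917 m, N=-10397120.083 m

start: φ=-67.831546°, λ=-117.411533°, h=0.000 m
→ merc (R=6378137.0, λ₀=-137.5°): E=2236237.9173, N=-10397120.0825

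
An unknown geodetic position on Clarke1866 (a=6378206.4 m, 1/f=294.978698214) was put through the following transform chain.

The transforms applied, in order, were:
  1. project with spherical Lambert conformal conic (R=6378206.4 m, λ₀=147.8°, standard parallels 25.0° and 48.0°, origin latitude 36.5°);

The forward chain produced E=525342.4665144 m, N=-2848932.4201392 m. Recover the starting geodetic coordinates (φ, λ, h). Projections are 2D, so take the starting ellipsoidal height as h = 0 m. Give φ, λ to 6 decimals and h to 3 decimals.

φ=11.106992°, λ=152.269059°, h=0.000 m

start: E=525342.4665, N=-2848932.4201 m
→ lcc⁻¹: φ=11.10699200°, λ=152.26905900°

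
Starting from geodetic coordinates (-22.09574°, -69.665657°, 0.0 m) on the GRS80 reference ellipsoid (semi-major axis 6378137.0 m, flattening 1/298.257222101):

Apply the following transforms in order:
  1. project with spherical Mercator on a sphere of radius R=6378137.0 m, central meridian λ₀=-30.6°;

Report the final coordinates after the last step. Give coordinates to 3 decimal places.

E=-4348769.045 m, N=-2523023.852 m

start: φ=-22.095740°, λ=-69.665657°, h=0.000 m
→ merc (R=6378137.0, λ₀=-30.6°): E=-4348769.0447, N=-2523023.8521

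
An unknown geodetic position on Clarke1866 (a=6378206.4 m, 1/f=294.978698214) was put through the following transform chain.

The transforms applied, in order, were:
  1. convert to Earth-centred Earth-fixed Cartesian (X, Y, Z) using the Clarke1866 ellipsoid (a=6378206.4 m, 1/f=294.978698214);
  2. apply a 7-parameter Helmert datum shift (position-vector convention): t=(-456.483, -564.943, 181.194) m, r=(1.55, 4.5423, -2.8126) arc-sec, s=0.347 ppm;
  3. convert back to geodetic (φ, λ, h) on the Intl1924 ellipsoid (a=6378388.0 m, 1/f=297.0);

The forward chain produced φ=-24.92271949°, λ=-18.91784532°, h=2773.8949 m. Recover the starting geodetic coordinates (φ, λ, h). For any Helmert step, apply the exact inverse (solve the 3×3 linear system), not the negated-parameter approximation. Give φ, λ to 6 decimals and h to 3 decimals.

φ=-24.922926°, λ=-18.910311°, h=3280.747 m

start: φ=-24.922719°, λ=-18.917845°, h=2773.895 m
→ ECEF (a=6378388.000, f=1/297.0): X=5477613.6702, Y=-1877312.5827, Z=-2672518.2061
→ Helmert⁻¹: X=5478152.6970, Y=-1876692.3723, Z=-2672563.7318
→ geod (Bowring, a=6378206.400): φ=-24.92292600°, λ=-18.91031100°, h=3280.7470 m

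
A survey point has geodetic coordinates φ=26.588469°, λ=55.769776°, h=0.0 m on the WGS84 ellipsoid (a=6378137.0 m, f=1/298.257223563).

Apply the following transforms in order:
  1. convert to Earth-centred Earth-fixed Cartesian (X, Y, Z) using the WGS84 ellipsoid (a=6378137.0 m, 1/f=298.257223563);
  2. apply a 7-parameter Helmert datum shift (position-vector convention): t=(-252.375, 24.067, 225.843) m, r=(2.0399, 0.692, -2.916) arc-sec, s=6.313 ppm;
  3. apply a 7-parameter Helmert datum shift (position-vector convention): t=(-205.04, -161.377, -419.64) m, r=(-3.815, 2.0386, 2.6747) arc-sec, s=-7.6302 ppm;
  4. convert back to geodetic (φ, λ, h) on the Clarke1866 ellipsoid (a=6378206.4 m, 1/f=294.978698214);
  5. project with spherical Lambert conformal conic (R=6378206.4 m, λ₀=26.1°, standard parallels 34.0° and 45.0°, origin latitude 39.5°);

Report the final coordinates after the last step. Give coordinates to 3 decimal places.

start: φ=26.588469°, λ=55.769776°, h=0.000 m
→ ECEF (a=6378137.000, f=1/298.257223563): X=3210547.4762, Y=4718820.7877, Z=2837513.6858
→ Helmert 7p (PV): X=3210391.6003, Y=4718801.1939, Z=2837793.3390
→ Helmert 7p (PV): X=3210128.9215, Y=4718697.9278, Z=2837233.0401
→ geod (Bowring, a=6378206.400): φ=26.58928083°, λ=55.77255634°, h=-448.8541 m
→ lcc (R=6378206.4, λ₀=26.1°): E=2958632.1013, N=-950008.9407

E=2958632.101 m, N=-950008.941 m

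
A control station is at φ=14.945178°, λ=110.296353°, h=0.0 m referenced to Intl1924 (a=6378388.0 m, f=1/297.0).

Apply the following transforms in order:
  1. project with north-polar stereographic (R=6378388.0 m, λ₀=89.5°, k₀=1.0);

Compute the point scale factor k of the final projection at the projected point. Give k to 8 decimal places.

1.58995820

start: φ=14.945178°, λ=110.296353°, h=0.000 m
→ into stereo (λ₀=89.5°): φ=14.94517800°, λ−λ₀=20.79635300°
scale k = 1.58995820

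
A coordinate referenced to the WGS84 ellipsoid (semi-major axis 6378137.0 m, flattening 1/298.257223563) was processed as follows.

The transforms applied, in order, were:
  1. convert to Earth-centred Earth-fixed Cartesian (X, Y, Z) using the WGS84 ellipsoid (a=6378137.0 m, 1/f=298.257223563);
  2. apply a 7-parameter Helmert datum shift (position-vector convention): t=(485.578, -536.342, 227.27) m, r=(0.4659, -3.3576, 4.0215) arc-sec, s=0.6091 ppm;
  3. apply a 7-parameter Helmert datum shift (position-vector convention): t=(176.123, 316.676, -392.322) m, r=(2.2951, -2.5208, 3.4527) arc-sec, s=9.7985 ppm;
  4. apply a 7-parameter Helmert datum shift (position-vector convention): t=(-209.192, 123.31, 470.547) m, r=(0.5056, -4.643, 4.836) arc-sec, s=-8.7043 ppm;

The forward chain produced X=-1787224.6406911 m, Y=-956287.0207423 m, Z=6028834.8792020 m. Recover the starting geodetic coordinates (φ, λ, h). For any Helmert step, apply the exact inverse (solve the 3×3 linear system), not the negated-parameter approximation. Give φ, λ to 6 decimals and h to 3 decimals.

start: X=-1787224.6407, Y=-956287.0207, Z=6028834.8792 m
→ Helmert⁻¹: X=-1786917.7260, Y=-956361.9833, Z=6028459.3729
→ Helmert⁻¹: X=-1787018.6712, Y=-956572.2897, Z=6028825.1050
→ Helmert⁻¹: X=-1787423.6645, Y=-955986.8992, Z=6028625.4182
→ geod (Bowring, a=6378137.000): φ=71.53163400°, λ=-151.86031600°, h=1362.0890 m

φ=71.531634°, λ=-151.860316°, h=1362.089 m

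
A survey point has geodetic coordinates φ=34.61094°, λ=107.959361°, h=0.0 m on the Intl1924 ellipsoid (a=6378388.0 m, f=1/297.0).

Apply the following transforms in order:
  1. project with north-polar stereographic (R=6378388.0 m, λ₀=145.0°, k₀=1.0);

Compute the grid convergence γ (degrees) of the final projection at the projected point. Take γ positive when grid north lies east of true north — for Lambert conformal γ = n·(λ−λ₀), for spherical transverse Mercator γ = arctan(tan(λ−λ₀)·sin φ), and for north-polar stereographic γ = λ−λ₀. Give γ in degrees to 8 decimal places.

start: φ=34.610940°, λ=107.959361°, h=0.000 m
→ into stereo (λ₀=145.0°): φ=34.61094000°, λ−λ₀=-37.04063900°
convergence γ = -37.04063900°

-37.04063900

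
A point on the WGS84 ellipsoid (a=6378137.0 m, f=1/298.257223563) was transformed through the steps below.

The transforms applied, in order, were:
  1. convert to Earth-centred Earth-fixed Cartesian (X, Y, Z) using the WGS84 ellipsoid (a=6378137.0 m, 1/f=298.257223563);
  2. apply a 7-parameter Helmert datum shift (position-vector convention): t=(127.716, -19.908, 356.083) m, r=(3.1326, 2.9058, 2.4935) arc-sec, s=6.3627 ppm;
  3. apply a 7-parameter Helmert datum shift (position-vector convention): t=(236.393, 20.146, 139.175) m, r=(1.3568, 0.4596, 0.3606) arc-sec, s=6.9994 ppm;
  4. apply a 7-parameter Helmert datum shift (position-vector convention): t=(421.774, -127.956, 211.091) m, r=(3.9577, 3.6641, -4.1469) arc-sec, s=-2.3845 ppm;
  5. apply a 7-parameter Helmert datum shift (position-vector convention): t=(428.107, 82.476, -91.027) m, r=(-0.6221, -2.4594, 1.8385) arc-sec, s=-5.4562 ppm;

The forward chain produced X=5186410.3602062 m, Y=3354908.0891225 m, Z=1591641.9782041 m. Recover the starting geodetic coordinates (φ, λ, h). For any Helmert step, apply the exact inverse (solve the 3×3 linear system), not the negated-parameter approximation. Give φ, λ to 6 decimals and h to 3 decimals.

start: X=5186410.3602, Y=3354908.0891, Z=1591641.9782 m
→ Helmert⁻¹: X=5186059.4299, Y=3354792.8923, Z=1591689.9722
→ Helmert⁻¹: X=5185554.2967, Y=3355063.6394, Z=1591510.4174
→ Helmert⁻¹: X=5185283.9294, Y=3355021.4130, Z=1591349.5885
→ Helmert⁻¹: X=5185141.3662, Y=3354981.4548, Z=1591005.4763
→ geod (Bowring, a=6378137.000): φ=14.53941600°, λ=32.90438600°, h=730.2730 m

φ=14.539416°, λ=32.904386°, h=730.273 m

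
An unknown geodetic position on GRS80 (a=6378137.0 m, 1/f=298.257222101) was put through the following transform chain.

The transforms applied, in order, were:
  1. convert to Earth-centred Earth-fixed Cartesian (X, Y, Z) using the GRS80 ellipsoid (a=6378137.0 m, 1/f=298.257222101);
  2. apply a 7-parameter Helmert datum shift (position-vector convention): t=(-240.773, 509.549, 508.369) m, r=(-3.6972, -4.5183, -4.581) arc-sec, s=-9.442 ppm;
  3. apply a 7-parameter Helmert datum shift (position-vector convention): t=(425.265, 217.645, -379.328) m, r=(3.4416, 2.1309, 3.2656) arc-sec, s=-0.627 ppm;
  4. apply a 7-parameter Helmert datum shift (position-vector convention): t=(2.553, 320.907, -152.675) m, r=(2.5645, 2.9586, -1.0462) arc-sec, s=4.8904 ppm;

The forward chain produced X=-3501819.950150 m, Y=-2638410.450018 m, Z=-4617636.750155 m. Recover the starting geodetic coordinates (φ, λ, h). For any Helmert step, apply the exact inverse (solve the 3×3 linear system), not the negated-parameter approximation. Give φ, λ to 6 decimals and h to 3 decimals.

start: X=-3501819.9502, Y=-2638410.4500, Z=-4617636.7502 m
→ Helmert⁻¹: X=-3501725.7619, Y=-2638793.6231, Z=-4617478.9134
→ Helmert⁻¹: X=-3502147.3054, Y=-2639034.5144, Z=-4617094.6274
→ Helmert⁻¹: X=-3501982.1253, Y=-2639563.9942, Z=-4617617.1971
→ geod (Bowring, a=6378137.000): φ=-46.67002600°, λ=-142.99341400°, h=1301.7010 m

φ=-46.670026°, λ=-142.993414°, h=1301.701 m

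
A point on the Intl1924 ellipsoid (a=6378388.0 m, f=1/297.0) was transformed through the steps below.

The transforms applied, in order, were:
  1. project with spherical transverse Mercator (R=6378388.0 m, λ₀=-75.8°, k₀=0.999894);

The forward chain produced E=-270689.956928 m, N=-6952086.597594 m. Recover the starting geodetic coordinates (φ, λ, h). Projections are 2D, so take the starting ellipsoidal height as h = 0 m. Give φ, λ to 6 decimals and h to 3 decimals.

start: E=-270689.9569, N=-6952086.5976 m
→ tm⁻¹: φ=-62.35710700°, λ=-81.04561200°

φ=-62.357107°, λ=-81.045612°, h=0.000 m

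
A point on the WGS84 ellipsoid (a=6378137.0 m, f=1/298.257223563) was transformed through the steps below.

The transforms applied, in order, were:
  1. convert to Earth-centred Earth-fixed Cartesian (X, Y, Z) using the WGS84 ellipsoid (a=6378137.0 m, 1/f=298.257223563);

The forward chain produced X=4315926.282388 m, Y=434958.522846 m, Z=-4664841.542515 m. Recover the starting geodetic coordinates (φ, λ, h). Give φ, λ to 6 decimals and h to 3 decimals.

φ=-47.272329°, λ=5.754831°, h=3377.993 m

start: X=4315926.2824, Y=434958.5228, Z=-4664841.5425 m
→ geod (Bowring, a=6378137.000): φ=-47.27232900°, λ=5.75483100°, h=3377.9930 m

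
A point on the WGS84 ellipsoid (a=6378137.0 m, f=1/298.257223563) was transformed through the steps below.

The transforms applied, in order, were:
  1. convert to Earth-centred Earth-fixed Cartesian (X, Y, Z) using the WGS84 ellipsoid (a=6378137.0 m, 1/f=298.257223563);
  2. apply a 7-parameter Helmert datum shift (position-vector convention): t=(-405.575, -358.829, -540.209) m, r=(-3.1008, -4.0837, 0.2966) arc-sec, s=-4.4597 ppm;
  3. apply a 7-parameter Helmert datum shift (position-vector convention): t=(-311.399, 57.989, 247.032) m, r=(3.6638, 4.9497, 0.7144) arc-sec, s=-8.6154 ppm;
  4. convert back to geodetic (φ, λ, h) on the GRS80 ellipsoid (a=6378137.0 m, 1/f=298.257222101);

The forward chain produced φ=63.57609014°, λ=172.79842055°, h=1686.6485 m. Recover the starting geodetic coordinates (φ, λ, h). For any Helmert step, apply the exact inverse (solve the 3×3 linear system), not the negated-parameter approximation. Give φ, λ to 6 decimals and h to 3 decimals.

φ=63.582411°, λ=172.790072°, h=1732.590 m

start: φ=63.576090°, λ=172.798421°, h=1686.649 m
→ ECEF (a=6378137.000, f=1/298.257222101): X=-2824271.1731, Y=356867.5204, Z=5690353.2394
→ Helmert⁻¹: X=-2824119.4115, Y=356923.4575, Z=5690081.1206
→ Helmert⁻¹: X=-2823613.2493, Y=357202.3911, Z=5690707.9808
→ geod (Bowring, a=6378137.000): φ=63.58241100°, λ=172.79007200°, h=1732.5900 m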